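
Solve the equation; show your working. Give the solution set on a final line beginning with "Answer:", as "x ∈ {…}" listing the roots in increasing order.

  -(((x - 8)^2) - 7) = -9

Step 1. [-(((x - 8)^2) - 7) = -9] LHS negated; negate both sides, so neg: ((x - 8)^2) - 7 = 9.
Step 2. [((x - 8)^2) - 7 = 9] -7 is outermost — add 7 both sides, so sub: (x - 8)^2 = 16.
Step 3. [(x - 8)^2 = 16] LHS squared, RHS 16 ≥ 0: apply √ (±) ⇒ sqrt: x - 8 = 4 or -4.
Step 4. [x - 8 = 4 or -4] add 8: x sits inside (… - 8). So sub: x = 12 or 4.

Answer: x ∈ {4, 12}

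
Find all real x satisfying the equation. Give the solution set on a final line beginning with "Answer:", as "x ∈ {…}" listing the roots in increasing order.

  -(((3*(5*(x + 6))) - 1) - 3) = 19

Step 1. [-(((3*(5*(x + 6))) - 1) - 3) = 19] leading − — multiply by −1 ⇒ neg: ((3*(5*(x + 6))) - 1) - 3 = -19.
Step 2. [((3*(5*(x + 6))) - 1) - 3 = -19] the outer -3 inverts by adding 3 ⇒ sub: (3*(5*(x + 6))) - 1 = -16.
Step 3. [(3*(5*(x + 6))) - 1 = -16] add 1: x sits inside (… - 1). So sub: 3*(5*(x + 6)) = -15.
Step 4. [3*(5*(x + 6)) = -15] 3 out front; divide by 3 ⇒ div: 5*(x + 6) = -5.
Step 5. [5*(x + 6) = -5] LHS = 5·(…); ÷5 both sides ⇒ div: x + 6 = -1.
Step 6. [x + 6 = -1] subtract 6: x sits inside (… + 6), so sub: x = -7.

Answer: x ∈ {-7}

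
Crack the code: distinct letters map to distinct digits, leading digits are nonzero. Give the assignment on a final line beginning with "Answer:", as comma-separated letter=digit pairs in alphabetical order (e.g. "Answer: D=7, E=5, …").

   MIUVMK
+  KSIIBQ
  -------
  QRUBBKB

Step 1. [col 1: K + Q ≡ B (mod 10)] several values work for K in column 1 (K + Q ≡ B (mod 10), carry-in 0); try K=7, so K=7.
Step 2. [col 1: K + Q ≡ B (mod 10)] no forcing yet in column 1 (carry-in 0); B=8 is free and consistent — try it. So B=8.
Step 3. [col 1: K + Q ≡ B (mod 10)] column 1 reads K+Q+carry(0)=B with K=7, B=8; with digits 7,8 already taken and all letters distinct, the only value for Q is 1 ⇒ Q=1.
Step 4. [col 2: M + B ≡ K (mod 10)] column 2: given B=8, K=7, carry-in 0, and digits 1,7,8 already taken and all letters distinct, M+B≡K (mod 10) forces M=9. So M=9.
Step 5. [col 3: V + I ≡ B (mod 10)] several values work for I in column 3 (V + I ≡ B (mod 10), carry-in 1); try I=3. So I=3.
Step 6. [col 3: V + I ≡ B (mod 10)] column 3: given I=3, B=8, carry-in 1, and digits 1,3,7,8,9 already taken and all letters distinct, V+I≡B (mod 10) forces V=4, so V=4.
Step 7. [col 4: U + I ≡ B (mod 10)] in column 4 we have U+I≡B with carry-in 0; given I=3, B=8 and digits 1,3,4,7,8,9 already taken and all letters distinct, that pins U to 5, so U=5.
Step 8. [col 5: I + S ≡ U (mod 10)] from column 5 (I=3, U=5, carry-in 0, digits 1,3,4,5,7,8,9 already taken and all letters distinct): S must equal 2. So S=2.
Step 9. [col 6: M + K ≡ R (mod 10)] column 6 reads M+K+carry(0)=R with M=9, K=7; with digits 1,2,3,4,5,7,8,9 already taken and all letters distinct, the only value for R is 6 ⇒ R=6.

Answer: B=8, I=3, K=7, M=9, Q=1, R=6, S=2, U=5, V=4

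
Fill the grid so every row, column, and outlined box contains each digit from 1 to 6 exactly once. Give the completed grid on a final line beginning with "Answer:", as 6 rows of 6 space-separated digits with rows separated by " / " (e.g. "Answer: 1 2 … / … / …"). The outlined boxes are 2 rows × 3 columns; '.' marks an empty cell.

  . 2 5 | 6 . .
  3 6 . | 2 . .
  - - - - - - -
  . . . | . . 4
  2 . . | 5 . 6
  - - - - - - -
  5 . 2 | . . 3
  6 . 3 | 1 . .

Step 1. [r3c1∈{1}] nothing but 1 survives at r3c1, so r3c1=1.
Step 2. [r1c5∈{1,3,4}] row 1 places 3 nowhere but r1c5, so r1c5=3.
Step 3. [r2c5∈{1,4,5}] box 2 places 4 nowhere but r2c5, so r2c5=4.
Step 4. [r6c5∈{2,5}] in col 5, 5 fits only at r6c5, so r6c5=5.
Step 5. [r4c2∈{3,4}] 3 has one home in row 4: r4c2. So r4c2=3.
Step 6. [r2c3∈{1}] r2c3 is down to just 1 ⇒ r2c3=1.
Step 7. [r5c2∈{1,4}] row 5 places 1 nowhere but r5c2. So r5c2=1.
Step 8. [r3c2∈{5}] only 5 remains possible at r3c2, so r3c2=5.
Step 9. [r1c1∈{4}] nothing but 4 survives at r1c1, so r1c1=4.
Step 10. [r5c5∈{6}] r5c5's peers cover all but 6, so r5c5=6.
Step 11. [r6c2∈{4}] r6c2 is down to just 4, so r6c2=4.
Step 12. [r2c6∈{5}] nothing but 5 survives at r2c6, so r2c6=5.
Step 13. [r3c4∈{3}] only 3 remains possible at r3c4. So r3c4=3.
Step 14. [r3c3∈{6}] only 6 remains possible at r3c3, so r3c3=6.
Step 15. [r5c4∈{4}] r5c4 has the single candidate 4 ⇒ r5c4=4.
Step 16. [r3c5∈{2}] r3c5 is down to just 2 ⇒ r3c5=2.
Step 17. [r1c6∈{1}] only 1 remains possible at r1c6 ⇒ r1c6=1.
Step 18. [r4c5∈{1}] only 1 remains possible at r4c5. So r4c5=1.
Step 19. [r4c3∈{4}] r4c3's peers cover all but 4, so r4c3=4.
Step 20. [r6c6∈{2}] r6c6 has the single candidate 2, so r6c6=2.

Answer: 4 2 5 6 3 1 / 3 6 1 2 4 5 / 1 5 6 3 2 4 / 2 3 4 5 1 6 / 5 1 2 4 6 3 / 6 4 3 1 5 2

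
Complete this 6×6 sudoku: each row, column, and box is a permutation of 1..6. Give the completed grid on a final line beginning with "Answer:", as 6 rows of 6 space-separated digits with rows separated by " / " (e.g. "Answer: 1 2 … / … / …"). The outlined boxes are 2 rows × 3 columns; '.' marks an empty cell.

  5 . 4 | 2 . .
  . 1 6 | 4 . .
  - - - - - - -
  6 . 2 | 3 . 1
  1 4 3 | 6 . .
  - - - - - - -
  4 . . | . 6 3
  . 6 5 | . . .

Step 1. [r6c1∈{2,3}] 3 has one home in row 6: r6c1, so r6c1=3.
Step 2. [r3c5∈{4,5}] r3c5 is the only open cell in row 3 admitting 4 ⇒ r3c5=4.
Step 3. [r6c4∈{1}] r6c4 is down to just 1. So r6c4=1.
Step 4. [r2c5∈{3,5}] r2c5 is the only open cell in row 2 admitting 3 ⇒ r2c5=3.
Step 5. [r4c5∈{2,5}] across col 5, 5 lands solely at r4c5. So r4c5=5.
Step 6. [r6c5∈{2}] nothing but 2 survives at r6c5. So r6c5=2.
Step 7. [r1c5∈{1}] r1c5 is down to just 1. So r1c5=1.
Step 8. [r2c1∈{2}] only 2 remains possible at r2c1 ⇒ r2c1=2.
Step 9. [r5c4∈{5}] r5c4's peers cover all but 5. So r5c4=5.
Step 10. [r6c6∈{4}] r6c6 is down to just 4, so r6c6=4.
Step 11. [r5c3∈{1}] r5c3 has the single candidate 1 ⇒ r5c3=1.
Step 12. [r4c6∈{2}] r4c6 is down to just 2. So r4c6=2.
Step 13. [r2c6∈{5}] r2c6 has the single candidate 5 ⇒ r2c6=5.
Step 14. [r3c2∈{5}] nothing but 5 survives at r3c2 ⇒ r3c2=5.
Step 15. [r1c6∈{6}] only 6 remains possible at r1c6 ⇒ r1c6=6.
Step 16. [r5c2∈{2}] only 2 remains possible at r5c2, so r5c2=2.
Step 17. [r1c2∈{3}] only 3 remains possible at r1c2 ⇒ r1c2=3.

Answer: 5 3 4 2 1 6 / 2 1 6 4 3 5 / 6 5 2 3 4 1 / 1 4 3 6 5 2 / 4 2 1 5 6 3 / 3 6 5 1 2 4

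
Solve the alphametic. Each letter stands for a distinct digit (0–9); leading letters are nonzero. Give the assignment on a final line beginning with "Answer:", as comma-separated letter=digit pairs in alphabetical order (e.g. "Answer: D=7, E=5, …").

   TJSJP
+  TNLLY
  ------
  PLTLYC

Step 1. [col 1: P + Y ≡ C (mod 10)] column 1 (P + Y ≡ C (mod 10), carry-in 0) doesn't pin C yet; pick C=4 and continue, so C=4.
Step 2. [col 1: P + Y ≡ C (mod 10)] no forcing yet in column 1 (carry-in 0); P=1 is free and consistent — try it. So P=1.
Step 3. [col 1: P + Y ≡ C (mod 10)] in column 1 we have P+Y≡C with carry-in 0; given P=1, C=4 and digits 1,4 already taken and all letters distinct, that pins Y to 3 ⇒ Y=3.
Step 4. [col 2: J + L ≡ Y (mod 10)] column 2 (J + L ≡ Y (mod 10), carry-in 0) doesn't pin L yet; pick L=6 and continue. So L=6.
Step 5. [col 2: J + L ≡ Y (mod 10)] column 2 reads J+L+carry(0)=Y with L=6, Y=3; with digits 1,3,4,6 already taken and all letters distinct, the only value for J is 7, so J=7.
Step 6. [col 3: S + L ≡ L (mod 10)] in column 3 we have S+L≡L with carry-in 1; given L=6 and digits 1,3,4,6,7 already taken and all letters distinct, that pins S to 9, so S=9.
Step 7. [col 4: J + N ≡ T (mod 10)] N=0 is one option consistent with column 4 (J + N ≡ T (mod 10), carry-in 1) — take it ⇒ N=0.
Step 8. [col 4: J + N ≡ T (mod 10)] in column 4 we have J+N≡T with carry-in 1; given J=7, N=0 and digits 0,1,3,4,6,7,9 already taken and all letters distinct, that pins T to 8 ⇒ T=8.

Answer: C=4, J=7, L=6, N=0, P=1, S=9, T=8, Y=3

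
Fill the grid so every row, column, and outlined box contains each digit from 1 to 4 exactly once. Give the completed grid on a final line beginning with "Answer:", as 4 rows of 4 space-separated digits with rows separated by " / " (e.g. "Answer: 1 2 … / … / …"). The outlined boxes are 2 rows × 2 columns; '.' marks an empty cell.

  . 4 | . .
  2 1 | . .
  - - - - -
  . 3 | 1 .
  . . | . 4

Step 1. [r4c3∈{2,3}] row 4 places 3 nowhere but r4c3. So r4c3=3.
Step 2. [r1c4∈{1,2,3}] row 1 places 1 nowhere but r1c4, so r1c4=1.
Step 3. [r4c2∈{2}] only 2 remains possible at r4c2, so r4c2=2.
Step 4. [r4c1∈{1}] r4c1's peers cover all but 1, so r4c1=1.
Step 5. [r1c3∈{2}] r1c3 has the single candidate 2 ⇒ r1c3=2.
Step 6. [r3c1∈{4}] only 4 remains possible at r3c1, so r3c1=4.
Step 7. [r2c3∈{4}] only 4 remains possible at r2c3 ⇒ r2c3=4.
Step 8. [r1c1∈{3}] nothing but 3 survives at r1c1, so r1c1=3.
Step 9. [r3c4∈{2}] nothing but 2 survives at r3c4 ⇒ r3c4=2.
Step 10. [r2c4∈{3}] r2c4 is down to just 3. So r2c4=3.

Answer: 3 4 2 1 / 2 1 4 3 / 4 3 1 2 / 1 2 3 4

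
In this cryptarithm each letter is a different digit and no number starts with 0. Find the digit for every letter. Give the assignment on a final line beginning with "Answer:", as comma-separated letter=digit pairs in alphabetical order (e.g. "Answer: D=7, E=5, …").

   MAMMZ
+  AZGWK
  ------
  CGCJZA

Step 1. [col 1: Z + K ≡ A (mod 10)] no forcing yet in column 1 (carry-in 0); A=8 is free and consistent — try it ⇒ A=8.
Step 2. [col 1: Z + K ≡ A (mod 10)] Z=2 is one option consistent with column 1 (Z + K ≡ A (mod 10), carry-in 0) — take it. So Z=2.
Step 3. [col 1: Z + K ≡ A (mod 10)] column 1: given Z=2, A=8, carry-in 0, and digits 2,8 already taken and all letters distinct, Z+K≡A (mod 10) forces K=6. So K=6.
Step 4. [col 2: M + W ≡ Z (mod 10)] no forcing yet in column 2 (carry-in 0); M=5 is free and consistent — try it, so M=5.
Step 5. [C] C is the leading digit of a 6-digit sum of two 5-digit numbers; the final carry is exactly 1 ⇒ C=1.
Step 6. [col 2: M + W ≡ Z (mod 10)] in column 2 we have M+W≡Z with carry-in 0; given M=5, Z=2 and digits 1,2,5,6,8 already taken and all letters distinct, that pins W to 7. So W=7.
Step 7. [col 3: M + G ≡ J (mod 10)] no forcing yet in column 3 (carry-in 1); J=0 is free and consistent — try it, so J=0.
Step 8. [col 3: M + G ≡ J (mod 10)] column 3 reads M+G+carry(1)=J with M=5, J=0; with digits 0,1,2,5,6,7,8 already taken and all letters distinct, the only value for G is 4. So G=4.

Answer: A=8, C=1, G=4, J=0, K=6, M=5, W=7, Z=2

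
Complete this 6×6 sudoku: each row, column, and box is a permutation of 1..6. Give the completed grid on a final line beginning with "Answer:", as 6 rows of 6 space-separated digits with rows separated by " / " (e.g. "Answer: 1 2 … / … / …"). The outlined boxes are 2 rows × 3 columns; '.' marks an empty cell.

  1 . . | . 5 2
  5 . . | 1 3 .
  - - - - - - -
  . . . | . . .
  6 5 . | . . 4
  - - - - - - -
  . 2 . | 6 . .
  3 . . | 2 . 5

Step 1. [r5c1∈{4}] r5c1's peers cover all but 4, so r5c1=4.
Step 2. [r5c5∈{1}] r5c5 has the single candidate 1. So r5c5=1.
Step 3. [r4c3∈{1,2,3}] 1 has one home in row 4: r4c3 ⇒ r4c3=1.
Step 4. [r6c3∈{6}] r6c3 is down to just 6 ⇒ r6c3=6.
Step 5. [r1c2∈{3,4,6}] row 1 places 6 nowhere but r1c2. So r1c2=6.
Step 6. [r3c2∈{3,4}] r3c2 is the only open cell in col 2 admitting 3, so r3c2=3.
Step 7. [r3c3∈{2,4}] 4 has one home in row 3: r3c3. So r3c3=4.
Step 8. [r3c5∈{2,6}] col 5 places 6 nowhere but r3c5. So r3c5=6.
Step 9. [r2c3∈{2}] only 2 remains possible at r2c3. So r2c3=2.
Step 10. [r6c5∈{4}] r6c5 is down to just 4 ⇒ r6c5=4.
Step 11. [r3c4∈{5}] r3c4's peers cover all but 5. So r3c4=5.
Step 12. [r1c3∈{3}] nothing but 3 survives at r1c3 ⇒ r1c3=3.
Step 13. [r5c6∈{3}] r5c6 has the single candidate 3 ⇒ r5c6=3.
Step 14. [r3c6∈{1}] only 1 remains possible at r3c6 ⇒ r3c6=1.
Step 15. [r1c4∈{4}] only 4 remains possible at r1c4. So r1c4=4.
Step 16. [r4c4∈{3}] r4c4's peers cover all but 3. So r4c4=3.
Step 17. [r2c2∈{4}] r2c2 is down to just 4. So r2c2=4.
Step 18. [r3c1∈{2}] r3c1 has the single candidate 2. So r3c1=2.
Step 19. [r2c6∈{6}] nothing but 6 survives at r2c6. So r2c6=6.
Step 20. [r6c2∈{1}] r6c2's peers cover all but 1. So r6c2=1.
Step 21. [r4c5∈{2}] r4c5 is down to just 2, so r4c5=2.
Step 22. [r5c3∈{5}] nothing but 5 survives at r5c3 ⇒ r5c3=5.

Answer: 1 6 3 4 5 2 / 5 4 2 1 3 6 / 2 3 4 5 6 1 / 6 5 1 3 2 4 / 4 2 5 6 1 3 / 3 1 6 2 4 5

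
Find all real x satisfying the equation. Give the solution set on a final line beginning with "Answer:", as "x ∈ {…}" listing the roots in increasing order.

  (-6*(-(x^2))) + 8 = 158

Step 1. [(-6*(-(x^2))) + 8 = 158] peel the +8: subtract 8 from each side. So sub: -6*(-(x^2)) = 150.
Step 2. [-6*(-(x^2)) = 150] -6 out front; divide by -6, so div: -(x^2) = -25.
Step 3. [-(x^2) = -25] flip signs both sides. So neg: x^2 = 25.
Step 4. [x^2 = 25] √ both sides: 25 ≥ 0 gives two branches. So sqrt: x = 5 or -5.

Answer: x ∈ {-5, 5}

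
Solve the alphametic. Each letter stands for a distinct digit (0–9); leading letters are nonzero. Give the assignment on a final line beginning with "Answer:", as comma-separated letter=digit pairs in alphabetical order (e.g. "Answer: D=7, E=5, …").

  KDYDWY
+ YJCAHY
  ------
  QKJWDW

Step 1. [col 1: Y + Y ≡ W (mod 10)] no forcing yet in column 1 (carry-in 0); W=4 is free and consistent — try it, so W=4.
Step 2. [col 1: Y + Y ≡ W (mod 10)] Y=2 is one option consistent with column 1 (Y + Y ≡ W (mod 10), carry-in 0) — take it. So Y=2.
Step 3. [col 2: W + H ≡ D (mod 10)] no forcing yet in column 2 (carry-in 0); H=1 is free and consistent — try it, so H=1.
Step 4. [col 2: W + H ≡ D (mod 10)] column 2: given W=4, H=1, carry-in 0, and digits 1,2,4 already taken and all letters distinct, W+H≡D (mod 10) forces D=5 ⇒ D=5.
Step 5. [col 3: D + A ≡ W (mod 10)] column 3: given D=5, W=4, carry-in 0, and digits 1,2,4,5 already taken and all letters distinct, D+A≡W (mod 10) forces A=9. So A=9.
Step 6. [col 4: Y + C ≡ J (mod 10)] several values work for C in column 4 (Y + C ≡ J (mod 10), carry-in 1); try C=7, so C=7.
Step 7. [col 4: Y + C ≡ J (mod 10)] column 4: given Y=2, C=7, carry-in 1, and digits 1,2,4,5,7,9 already taken and all letters distinct, Y+C≡J (mod 10) forces J=0 ⇒ J=0.
Step 8. [col 5: D + J ≡ K (mod 10)] in column 5 we have D+J≡K with carry-in 1; given D=5, J=0 and digits 0,1,2,4,5,7,9 already taken and all letters distinct, that pins K to 6, so K=6.
Step 9. [col 6: K + Y ≡ Q (mod 10)] from column 6 (K=6, Y=2, carry-in 0, digits 0,1,2,4,5,6,7,9 already taken and all letters distinct): Q must equal 8. So Q=8.

Answer: A=9, C=7, D=5, H=1, J=0, K=6, Q=8, W=4, Y=2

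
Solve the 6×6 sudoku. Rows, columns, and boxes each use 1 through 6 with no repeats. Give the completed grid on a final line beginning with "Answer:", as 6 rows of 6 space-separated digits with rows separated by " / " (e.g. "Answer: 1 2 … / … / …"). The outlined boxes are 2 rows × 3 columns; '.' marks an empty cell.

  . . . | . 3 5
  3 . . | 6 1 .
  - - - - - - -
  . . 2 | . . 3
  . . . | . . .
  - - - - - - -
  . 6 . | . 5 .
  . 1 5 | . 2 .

Step 1. [r6c1∈{4}] r6c1 has the single candidate 4. So r6c1=4.
Step 2. [r2c3∈{4}] only 4 remains possible at r2c3 ⇒ r2c3=4.
Step 3. [r1c4∈{2,4}] across row 1, 4 lands solely at r1c4, so r1c4=4.
Step 4. [r4c2∈{3,4,5}] across col 2, 3 lands solely at r4c2 ⇒ r4c2=3.
Step 5. [r4c4∈{1,2,5}] col 4 places 2 nowhere but r4c4 ⇒ r4c4=2.
Step 6. [r4c1∈{1,5,6}] row 4 places 5 nowhere but r4c1 ⇒ r4c1=5.
Step 7. [r5c6∈{1,4}] 4 has one home in row 5: r5c6, so r5c6=4.
Step 8. [r4c6∈{1,6}] 1 has one home in col 6: r4c6, so r4c6=1.
Step 9. [r4c3∈{6}] r4c3's peers cover all but 6 ⇒ r4c3=6.
Step 10. [r1c2∈{2}] r1c2's peers cover all but 2 ⇒ r1c2=2.
Step 11. [r3c1∈{1}] nothing but 1 survives at r3c1. So r3c1=1.
Step 12. [r5c3∈{3}] r5c3's peers cover all but 3 ⇒ r5c3=3.
Step 13. [r4c5∈{4}] only 4 remains possible at r4c5 ⇒ r4c5=4.
Step 14. [r5c1∈{2}] nothing but 2 survives at r5c1, so r5c1=2.
Step 15. [r2c2∈{5}] r2c2's peers cover all but 5 ⇒ r2c2=5.
Step 16. [r3c5∈{6}] nothing but 6 survives at r3c5. So r3c5=6.
Step 17. [r3c4∈{5}] r3c4's peers cover all but 5. So r3c4=5.
Step 18. [r2c6∈{2}] r2c6 is down to just 2, so r2c6=2.
Step 19. [r1c1∈{6}] r1c1 has the single candidate 6, so r1c1=6.
Step 20. [r6c4∈{3}] r6c4's peers cover all but 3, so r6c4=3.
Step 21. [r5c4∈{1}] only 1 remains possible at r5c4, so r5c4=1.
Step 22. [r3c2∈{4}] nothing but 4 survives at r3c2. So r3c2=4.
Step 23. [r1c3∈{1}] only 1 remains possible at r1c3, so r1c3=1.
Step 24. [r6c6∈{6}] r6c6's peers cover all but 6. So r6c6=6.

Answer: 6 2 1 4 3 5 / 3 5 4 6 1 2 / 1 4 2 5 6 3 / 5 3 6 2 4 1 / 2 6 3 1 5 4 / 4 1 5 3 2 6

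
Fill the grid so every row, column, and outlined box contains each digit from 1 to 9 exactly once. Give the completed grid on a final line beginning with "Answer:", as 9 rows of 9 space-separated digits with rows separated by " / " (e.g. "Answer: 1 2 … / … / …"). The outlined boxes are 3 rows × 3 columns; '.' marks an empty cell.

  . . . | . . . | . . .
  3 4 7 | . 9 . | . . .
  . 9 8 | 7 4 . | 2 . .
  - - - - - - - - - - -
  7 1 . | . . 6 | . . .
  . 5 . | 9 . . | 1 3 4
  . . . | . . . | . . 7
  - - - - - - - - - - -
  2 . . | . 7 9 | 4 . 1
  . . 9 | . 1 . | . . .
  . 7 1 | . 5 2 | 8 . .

Step 1. [r1c5∈{2,3,6,8}] col 5 places 6 nowhere but r1c5. So r1c5=6.
Step 2. [r3c1∈{1,5,6}] 6 has one home in box 1: r3c1. So r3c1=6.
Step 3. [r2c4∈{1,2,5,8}] in row 2, 2 fits only at r2c4 ⇒ r2c4=2.
Step 4. [r5c1∈{8}] r5c1 is down to just 8 ⇒ r5c1=8.
Step 5. [r1c8∈{1,4,5,7,8,9}] row 1 places 4 nowhere but r1c8. So r1c8=4.
Step 6. [r8c8∈{2,5,6,7}] col 8 places 7 nowhere but r8c8, so r8c8=7.
Step 7. [r5c3∈{2,6}] 6 has one home in row 5: r5c3 ⇒ r5c3=6.
Step 8. [r8c9∈{2,3,5,6}] row 8 places 2 nowhere but r8c9, so r8c9=2.
Step 9. [r6c1∈{4,9}] across col 1, 9 lands solely at r6c1 ⇒ r6c1=9.
Step 10. [r1c7∈{3,5,7,9}] in row 1, 7 fits only at r1c7, so r1c7=7.
Step 11. [r8c7∈{3,5,6}] in col 7, 3 fits only at r8c7, so r8c7=3.
Step 12. [r9c4∈{3,4,6}] row 9 places 3 nowhere but r9c4 ⇒ r9c4=3.
Step 13. [r7c8∈{5,6}] across box 9, 5 lands solely at r7c8 ⇒ r7c8=5.
Step 14. [r1c3∈{2,5}] 5 has one home in col 3: r1c3. So r1c3=5.
Step 15. [r1c9∈{3,8,9}] r1c9 is the only open cell in row 1 admitting 9. So r1c9=9.
Step 16. [r1c6∈{1,3,8}] in row 1, 3 fits only at r1c6. So r1c6=3.
Step 17. [r1c4∈{1,8}] across row 1, 8 lands solely at r1c4, so r1c4=8.
Step 18. [r6c4∈{1,4,5}] col 4 places 1 nowhere but r6c4, so r6c4=1.
Step 19. [r4c4∈{4,5}] across col 4, 5 lands solely at r4c4, so r4c4=5.
Step 20. [r4c9∈{8}] r4c9's peers cover all but 8. So r4c9=8.
Step 21. [r4c3∈{2,3,4}] row 4 places 4 nowhere but r4c3. So r4c3=4.
Step 22. [r6c3∈{2,3}] across col 3, 2 lands solely at r6c3, so r6c3=2.
Step 23. [r6c8∈{6}] r6c8 has the single candidate 6 ⇒ r6c8=6.
Step 24. [r8c6∈{4,8}] 8 has one home in box 8: r8c6 ⇒ r8c6=8.
Step 25. [r4c5∈{2,3}] across row 4, 3 lands solely at r4c5. So r4c5=3.
Step 26. [r7c2∈{3,6,8}] in row 7, 8 fits only at r7c2, so r7c2=8.
Step 27. [r2c7∈{5,6}] r2c7 is the only open cell in col 7 admitting 6. So r2c7=6.
Step 28. [r3c8∈{1}] r3c8 has the single candidate 1. So r3c8=1.
Step 29. [r3c6∈{5}] only 5 remains possible at r3c6, so r3c6=5.
Step 30. [r8c4∈{4,6}] r8c4 is the only open cell in col 4 admitting 4, so r8c4=4.
Step 31. [r4c8∈{2,9}] row 4 places 2 nowhere but r4c8 ⇒ r4c8=2.
Step 32. [r7c3∈{3}] r7c3 has the single candidate 3. So r7c3=3.
Step 33. [r2c8∈{8}] nothing but 8 survives at r2c8 ⇒ r2c8=8.
Step 34. [r9c9∈{6}] only 6 remains possible at r9c9 ⇒ r9c9=6.
Step 35. [r8c1∈{5}] r8c1 has the single candidate 5 ⇒ r8c1=5.
Step 36. [r5c5∈{2}] r5c5's peers cover all but 2. So r5c5=2.
Step 37. [r2c6∈{1}] r2c6 has the single candidate 1 ⇒ r2c6=1.
Step 38. [r7c4∈{6}] only 6 remains possible at r7c4 ⇒ r7c4=6.
Step 39. [r1c1∈{1}] only 1 remains possible at r1c1, so r1c1=1.
Step 40. [r6c7∈{5}] r6c7's peers cover all but 5, so r6c7=5.
Step 41. [r9c1∈{4}] only 4 remains possible at r9c1 ⇒ r9c1=4.
Step 42. [r5c6∈{7}] r5c6 has the single candidate 7, so r5c6=7.
Step 43. [r2c9∈{5}] nothing but 5 survives at r2c9. So r2c9=5.
Step 44. [r6c5∈{8}] r6c5's peers cover all but 8. So r6c5=8.
Step 45. [r3c9∈{3}] nothing but 3 survives at r3c9, so r3c9=3.
Step 46. [r6c2∈{3}] nothing but 3 survives at r6c2 ⇒ r6c2=3.
Step 47. [r8c2∈{6}] nothing but 6 survives at r8c2, so r8c2=6.
Step 48. [r6c6∈{4}] only 4 remains possible at r6c6 ⇒ r6c6=4.
Step 49. [r9c8∈{9}] r9c8's peers cover all but 9. So r9c8=9.
Step 50. [r4c7∈{9}] nothing but 9 survives at r4c7 ⇒ r4c7=9.
Step 51. [r1c2∈{2}] r1c2 has the single candidate 2, so r1c2=2.

Answer: 1 2 5 8 6 3 7 4 9 / 3 4 7 2 9 1 6 8 5 / 6 9 8 7 4 5 2 1 3 / 7 1 4 5 3 6 9 2 8 / 8 5 6 9 2 7 1 3 4 / 9 3 2 1 8 4 5 6 7 / 2 8 3 6 7 9 4 5 1 / 5 6 9 4 1 8 3 7 2 / 4 7 1 3 5 2 8 9 6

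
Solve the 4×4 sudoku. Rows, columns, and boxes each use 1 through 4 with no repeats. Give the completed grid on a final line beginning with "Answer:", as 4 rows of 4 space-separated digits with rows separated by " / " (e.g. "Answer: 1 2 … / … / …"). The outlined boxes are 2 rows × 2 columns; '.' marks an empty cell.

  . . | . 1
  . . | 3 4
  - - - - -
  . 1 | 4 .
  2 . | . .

Step 1. [r3c1∈{3}] nothing but 3 survives at r3c1, so r3c1=3.
Step 2. [r1c2∈{2,3,4}] across row 1, 3 lands solely at r1c2 ⇒ r1c2=3.
Step 3. [r3c4∈{2}] r3c4 is down to just 2 ⇒ r3c4=2.
Step 4. [r2c1∈{1}] only 1 remains possible at r2c1, so r2c1=1.
Step 5. [r1c1∈{4}] only 4 remains possible at r1c1 ⇒ r1c1=4.
Step 6. [r1c3∈{2}] r1c3's peers cover all but 2 ⇒ r1c3=2.
Step 7. [r4c3∈{1}] only 1 remains possible at r4c3, so r4c3=1.
Step 8. [r4c4∈{3}] r4c4 is down to just 3, so r4c4=3.
Step 9. [r2c2∈{2}] nothing but 2 survives at r2c2, so r2c2=2.
Step 10. [r4c2∈{4}] r4c2's peers cover all but 4, so r4c2=4.

Answer: 4 3 2 1 / 1 2 3 4 / 3 1 4 2 / 2 4 1 3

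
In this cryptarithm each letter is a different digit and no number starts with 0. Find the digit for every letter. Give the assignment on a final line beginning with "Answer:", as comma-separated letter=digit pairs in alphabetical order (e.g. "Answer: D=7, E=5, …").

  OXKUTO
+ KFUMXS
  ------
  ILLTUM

Step 1. [col 1: O + S ≡ M (mod 10)] O=1 is one option consistent with column 1 (O + S ≡ M (mod 10), carry-in 0) — take it. So O=1.
Step 2. [col 1: O + S ≡ M (mod 10)] no forcing yet in column 1 (carry-in 0); M=7 is free and consistent — try it ⇒ M=7.
Step 3. [col 1: O + S ≡ M (mod 10)] column 1: given O=1, M=7, carry-in 0, and digits 1,7 already taken and all letters distinct, O+S≡M (mod 10) forces S=6, so S=6.
Step 4. [col 2: T + X ≡ U (mod 10)] several values work for T in column 2 (T + X ≡ U (mod 10), carry-in 0); try T=2. So T=2.
Step 5. [col 2: T + X ≡ U (mod 10)] several values work for X in column 2 (T + X ≡ U (mod 10), carry-in 0); try X=3. So X=3.
Step 6. [col 2: T + X ≡ U (mod 10)] from column 2 (T=2, X=3, carry-in 0, digits 1,2,3,6,7 already taken and all letters distinct): U must equal 5 ⇒ U=5.
Step 7. [col 4: K + U ≡ L (mod 10)] K=8 is one option consistent with column 4 (K + U ≡ L (mod 10), carry-in 1) — take it, so K=8.
Step 8. [col 4: K + U ≡ L (mod 10)] column 4: given K=8, U=5, carry-in 1, and digits 1,2,3,5,6,7,8 already taken and all letters distinct, K+U≡L (mod 10) forces L=4. So L=4.
Step 9. [col 5: X + F ≡ L (mod 10)] column 5 reads X+F+carry(1)=L with X=3, L=4; with digits 1,2,3,4,5,6,7,8 already taken and all letters distinct, the only value for F is 0, so F=0.
Step 10. [col 6: O + K ≡ I (mod 10)] column 6 reads O+K+carry(0)=I with O=1, K=8; with digits 0,1,2,3,4,5,6,7,8 already taken and all letters distinct, the only value for I is 9, so I=9.

Answer: F=0, I=9, K=8, L=4, M=7, O=1, S=6, T=2, U=5, X=3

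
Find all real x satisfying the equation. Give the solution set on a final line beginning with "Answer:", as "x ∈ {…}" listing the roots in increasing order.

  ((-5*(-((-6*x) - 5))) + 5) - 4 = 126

Step 1. [((-5*(-((-6*x) - 5))) + 5) - 4 = 126] the outer -4 inverts by adding 4, so sub: (-5*(-((-6*x) - 5))) + 5 = 130.
Step 2. [(-5*(-((-6*x) - 5))) + 5 = 130] -5 | LHS and -5 | 130: pull -5 out. So factor: (-((-6*x) - 5)) - 1 = -26.
Step 3. [(-((-6*x) - 5)) - 1 = -26] 1 comes off first (add 1), so sub: -((-6*x) - 5) = -25.
Step 4. [-((-6*x) - 5) = -25] leading − — multiply by −1, so neg: (-6*x) - 5 = 25.
Step 5. [(-6*x) - 5 = 25] -5 is outermost — add 5 both sides, so sub: -6*x = 30.
Step 6. [-6*x = 30] LHS = -6·(…); ÷-6 both sides. So div: x = -5.

Answer: x ∈ {-5}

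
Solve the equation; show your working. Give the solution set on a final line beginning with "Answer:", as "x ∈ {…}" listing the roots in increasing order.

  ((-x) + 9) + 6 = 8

Step 1. [((-x) + 9) + 6 = 8] +6 is outermost — subtract 6 both sides. So sub: (-x) + 9 = 2.
Step 2. [(-x) + 9 = 2] the outer +9 inverts by subtracting 9, so sub: -x = -7.
Step 3. [-x = -7] flip signs both sides. So neg: x = 7.

Answer: x ∈ {7}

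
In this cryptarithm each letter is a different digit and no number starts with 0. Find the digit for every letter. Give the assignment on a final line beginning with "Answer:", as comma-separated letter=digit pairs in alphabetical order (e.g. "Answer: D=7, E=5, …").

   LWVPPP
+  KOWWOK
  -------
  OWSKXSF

Step 1. [O] O is the leading digit of a 7-digit sum of two 6-digit numbers; the final carry is exactly 1, so O=1.
Step 2. [col 1: P + K ≡ F (mod 10)] several values work for K in column 1 (P + K ≡ F (mod 10), carry-in 0); try K=8 ⇒ K=8.
Step 3. [col 1: P + K ≡ F (mod 10)] column 1 (P + K ≡ F (mod 10), carry-in 0) doesn't pin P yet; pick P=4 and continue ⇒ P=4.
Step 4. [col 1: P + K ≡ F (mod 10)] in column 1 we have P+K≡F with carry-in 0; given P=4, K=8 and digits 1,4,8 already taken and all letters distinct, that pins F to 2. So F=2.
Step 5. [col 2: P + O ≡ S (mod 10)] in column 2 we have P+O≡S with carry-in 1; given P=4, O=1 and digits 1,2,4,8 already taken and all letters distinct, that pins S to 6. So S=6.
Step 6. [col 3: P + W ≡ X (mod 10)] several values work for W in column 3 (P + W ≡ X (mod 10), carry-in 0); try W=5. So W=5.
Step 7. [col 3: P + W ≡ X (mod 10)] column 3: given P=4, W=5, carry-in 0, and digits 1,2,4,5,6,8 already taken and all letters distinct, P+W≡X (mod 10) forces X=9, so X=9.
Step 8. [col 4: V + W ≡ K (mod 10)] column 4 reads V+W+carry(0)=K with W=5, K=8; with digits 1,2,4,5,6,8,9 already taken and all letters distinct, the only value for V is 3 ⇒ V=3.
Step 9. [col 6: L + K ≡ W (mod 10)] column 6: given K=8, W=5, carry-in 0, and digits 1,2,3,4,5,6,8,9 already taken and all letters distinct, L+K≡W (mod 10) forces L=7. So L=7.

Answer: F=2, K=8, L=7, O=1, P=4, S=6, V=3, W=5, X=9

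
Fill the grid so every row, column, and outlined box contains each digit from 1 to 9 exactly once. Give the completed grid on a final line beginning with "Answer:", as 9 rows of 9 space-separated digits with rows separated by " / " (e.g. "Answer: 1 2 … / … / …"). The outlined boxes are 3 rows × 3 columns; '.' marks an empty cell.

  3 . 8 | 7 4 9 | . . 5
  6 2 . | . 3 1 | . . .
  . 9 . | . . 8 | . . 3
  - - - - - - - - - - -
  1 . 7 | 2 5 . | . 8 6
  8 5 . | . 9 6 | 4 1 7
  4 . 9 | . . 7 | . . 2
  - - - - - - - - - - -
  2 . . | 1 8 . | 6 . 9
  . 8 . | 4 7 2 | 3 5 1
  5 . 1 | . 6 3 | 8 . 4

Step 1. [r7c8∈{7}] nothing but 7 survives at r7c8 ⇒ r7c8=7.
Step 2. [r3c7∈{1,2,7}] in row 3, 1 fits only at r3c7, so r3c7=1.
Step 3. [r4c2∈{3}] only 3 remains possible at r4c2, so r4c2=3.
Step 4. [r2c8∈{4,9}] 9 has one home in col 8: r2c8, so r2c8=9.
Step 5. [r2c3∈{4,5}] row 2 places 4 nowhere but r2c3. So r2c3=4.
Step 6. [r3c8∈{2,4,6}] row 3 places 4 nowhere but r3c8. So r3c8=4.
Step 7. [r6c8∈{3}] r6c8's peers cover all but 3, so r6c8=3.
Step 8. [r1c8∈{2,6}] across row 1, 6 lands solely at r1c8, so r1c8=6.
Step 9. [r3c4∈{5,6}] 6 has one home in row 3: r3c4, so r3c4=6.
Step 10. [r2c9∈{8}] r2c9's peers cover all but 8. So r2c9=8.
Step 11. [r8c1∈{9}] only 9 remains possible at r8c1, so r8c1=9.
Step 12. [r9c2∈{7}] r9c2 has the single candidate 7 ⇒ r9c2=7.
Step 13. [r2c4∈{5}] r2c4's peers cover all but 5, so r2c4=5.
Step 14. [r5c3∈{2}] r5c3 is down to just 2. So r5c3=2.
Step 15. [r1c7∈{2}] r1c7's peers cover all but 2. So r1c7=2.
Step 16. [r3c3∈{5}] only 5 remains possible at r3c3. So r3c3=5.
Step 17. [r3c5∈{2}] nothing but 2 survives at r3c5. So r3c5=2.
Step 18. [r7c6∈{5}] r7c6 is down to just 5, so r7c6=5.
Step 19. [r4c6∈{4}] r4c6's peers cover all but 4, so r4c6=4.
Step 20. [r8c3∈{6}] nothing but 6 survives at r8c3, so r8c3=6.
Step 21. [r6c4∈{8}] r6c4 is down to just 8 ⇒ r6c4=8.
Step 22. [r7c2∈{4}] r7c2's peers cover all but 4. So r7c2=4.
Step 23. [r9c4∈{9}] nothing but 9 survives at r9c4 ⇒ r9c4=9.
Step 24. [r2c7∈{7}] r2c7 is down to just 7. So r2c7=7.
Step 25. [r6c7∈{5}] nothing but 5 survives at r6c7, so r6c7=5.
Step 26. [r9c8∈{2}] r9c8 has the single candidate 2 ⇒ r9c8=2.
Step 27. [r5c4∈{3}] r5c4 is down to just 3, so r5c4=3.
Step 28. [r6c5∈{1}] r6c5 is down to just 1 ⇒ r6c5=1.
Step 29. [r6c2∈{6}] nothing but 6 survives at r6c2, so r6c2=6.
Step 30. [r1c2∈{1}] only 1 remains possible at r1c2. So r1c2=1.
Step 31. [r4c7∈{9}] r4c7's peers cover all but 9. So r4c7=9.
Step 32. [r3c1∈{7}] r3c1's peers cover all but 7. So r3c1=7.
Step 33. [r7c3∈{3}] nothing but 3 survives at r7c3 ⇒ r7c3=3.

Answer: 3 1 8 7 4 9 2 6 5 / 6 2 4 5 3 1 7 9 8 / 7 9 5 6 2 8 1 4 3 / 1 3 7 2 5 4 9 8 6 / 8 5 2 3 9 6 4 1 7 / 4 6 9 8 1 7 5 3 2 / 2 4 3 1 8 5 6 7 9 / 9 8 6 4 7 2 3 5 1 / 5 7 1 9 6 3 8 2 4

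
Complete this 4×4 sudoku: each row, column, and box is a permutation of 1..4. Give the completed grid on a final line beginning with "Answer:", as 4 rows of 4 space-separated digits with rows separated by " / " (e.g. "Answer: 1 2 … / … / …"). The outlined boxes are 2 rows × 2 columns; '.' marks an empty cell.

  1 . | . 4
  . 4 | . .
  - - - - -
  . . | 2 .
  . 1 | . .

Step 1. [r4c4∈{3}] r4c4's peers cover all but 3 ⇒ r4c4=3.
Step 2. [r3c2∈{3}] r3c2 has the single candidate 3 ⇒ r3c2=3.
Step 3. [r2c3∈{1,3}] col 3 places 1 nowhere but r2c3 ⇒ r2c3=1.
Step 4. [r4c1∈{2,4}] across row 4, 2 lands solely at r4c1, so r4c1=2.
Step 5. [r3c4∈{1}] only 1 remains possible at r3c4, so r3c4=1.
Step 6. [r2c4∈{2}] nothing but 2 survives at r2c4 ⇒ r2c4=2.
Step 7. [r2c1∈{3}] r2c1 has the single candidate 3 ⇒ r2c1=3.
Step 8. [r3c1∈{4}] nothing but 4 survives at r3c1. So r3c1=4.
Step 9. [r1c2∈{2}] nothing but 2 survives at r1c2, so r1c2=2.
Step 10. [r1c3∈{3}] only 3 remains possible at r1c3 ⇒ r1c3=3.
Step 11. [r4c3∈{4}] r4c3's peers cover all but 4 ⇒ r4c3=4.

Answer: 1 2 3 4 / 3 4 1 2 / 4 3 2 1 / 2 1 4 3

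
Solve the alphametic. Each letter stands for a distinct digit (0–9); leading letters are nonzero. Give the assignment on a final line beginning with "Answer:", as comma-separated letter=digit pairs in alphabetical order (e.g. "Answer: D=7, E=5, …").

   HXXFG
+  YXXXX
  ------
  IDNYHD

Step 1. [col 1: G + X ≡ D (mod 10)] D=3 is one option consistent with column 1 (G + X ≡ D (mod 10), carry-in 0) — take it. So D=3.
Step 2. [I] the sum has 6 digits but both addends have 5; that extra leading digit I is the final carry, namely 1 ⇒ I=1.
Step 3. [col 1: G + X ≡ D (mod 10)] several values work for G in column 1 (G + X ≡ D (mod 10), carry-in 0); try G=6, so G=6.
Step 4. [col 1: G + X ≡ D (mod 10)] from column 1 (G=6, D=3, carry-in 0, digits 1,3,6 already taken and all letters distinct): X must equal 7, so X=7.
Step 5. [col 2: F + X ≡ H (mod 10)] F=0 is one option consistent with column 2 (F + X ≡ H (mod 10), carry-in 1) — take it, so F=0.
Step 6. [col 2: F + X ≡ H (mod 10)] in column 2 we have F+X≡H with carry-in 1; given F=0, X=7 and digits 0,1,3,6,7 already taken and all letters distinct, that pins H to 8. So H=8.
Step 7. [col 3: X + X ≡ Y (mod 10)] column 3 reads X+X+carry(0)=Y with X=7; with digits 0,1,3,6,7,8 already taken and all letters distinct, the only value for Y is 4. So Y=4.
Step 8. [col 4: X + X ≡ N (mod 10)] in column 4 we have X+X≡N with carry-in 1; given X=7 and digits 0,1,3,4,6,7,8 already taken and all letters distinct, that pins N to 5. So N=5.

Answer: D=3, F=0, G=6, H=8, I=1, N=5, X=7, Y=4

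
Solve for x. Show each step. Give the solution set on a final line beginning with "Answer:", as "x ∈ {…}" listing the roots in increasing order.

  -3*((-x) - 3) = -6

Step 1. [-3*((-x) - 3) = -6] -3 out front; divide by -3. So div: (-x) - 3 = 2.
Step 2. [(-x) - 3 = 2] add 3: x sits inside (… - 3). So sub: -x = 5.
Step 3. [-x = 5] LHS negated; negate both sides, so neg: x = -5.

Answer: x ∈ {-5}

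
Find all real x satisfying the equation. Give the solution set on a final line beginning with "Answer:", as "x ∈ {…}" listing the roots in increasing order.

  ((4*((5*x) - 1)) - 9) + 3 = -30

Step 1. [((4*((5*x) - 1)) - 9) + 3 = -30] +3 is outermost — subtract 3 both sides. So sub: (4*((5*x) - 1)) - 9 = -33.
Step 2. [(4*((5*x) - 1)) - 9 = -33] -9 is outermost — add 9 both sides ⇒ sub: 4*((5*x) - 1) = -24.
Step 3. [4*((5*x) - 1) = -24] LHS = 4·(…); ÷4 both sides. So div: (5*x) - 1 = -6.
Step 4. [(5*x) - 1 = -6] peel the -1: add 1 from each side. So sub: 5*x = -5.
Step 5. [5*x = -5] 5 out front; divide by 5. So div: x = -1.

Answer: x ∈ {-1}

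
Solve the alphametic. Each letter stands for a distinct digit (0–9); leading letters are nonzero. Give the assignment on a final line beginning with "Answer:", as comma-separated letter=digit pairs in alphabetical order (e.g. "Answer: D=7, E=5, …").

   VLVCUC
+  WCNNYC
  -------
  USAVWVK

Step 1. [U] the sum has 7 digits but both addends have 6; that extra leading digit U is the final carry, namely 1, so U=1.
Step 2. [col 1: C + C ≡ K (mod 10)] C=4 is one option consistent with column 1 (C + C ≡ K (mod 10), carry-in 0) — take it. So C=4.
Step 3. [col 1: C + C ≡ K (mod 10)] column 1 reads C+C+carry(0)=K with C=4; with digits 1,4 already taken and all letters distinct, the only value for K is 8. So K=8.
Step 4. [col 2: U + Y ≡ V (mod 10)] no forcing yet in column 2 (carry-in 0); Y=5 is free and consistent — try it, so Y=5.
Step 5. [col 2: U + Y ≡ V (mod 10)] from column 2 (U=1, Y=5, carry-in 0, digits 1,4,5,8 already taken and all letters distinct): V must equal 6. So V=6.
Step 6. [col 3: C + N ≡ W (mod 10)] several values work for N in column 3 (C + N ≡ W (mod 10), carry-in 0); try N=9. So N=9.
Step 7. [col 3: C + N ≡ W (mod 10)] column 3 reads C+N+carry(0)=W with C=4, N=9; with digits 1,4,5,6,8,9 already taken and all letters distinct, the only value for W is 3, so W=3.
Step 8. [col 5: L + C ≡ A (mod 10)] column 5 (L + C ≡ A (mod 10), carry-in 1) doesn't pin L yet; pick L=7 and continue, so L=7.
Step 9. [col 5: L + C ≡ A (mod 10)] column 5 reads L+C+carry(1)=A with L=7, C=4; with digits 1,3,4,5,6,7,8,9 already taken and all letters distinct, the only value for A is 2, so A=2.
Step 10. [col 6: V + W ≡ S (mod 10)] from column 6 (V=6, W=3, carry-in 1, digits 1,2,3,4,5,6,7,8,9 already taken and all letters distinct): S must equal 0 ⇒ S=0.

Answer: A=2, C=4, K=8, L=7, N=9, S=0, U=1, V=6, W=3, Y=5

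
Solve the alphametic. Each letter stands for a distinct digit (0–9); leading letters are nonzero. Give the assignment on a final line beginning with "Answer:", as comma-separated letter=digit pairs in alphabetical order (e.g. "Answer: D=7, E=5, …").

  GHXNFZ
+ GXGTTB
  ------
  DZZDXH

Step 1. [col 1: Z + B ≡ H (mod 10)] several values work for Z in column 1 (Z + B ≡ H (mod 10), carry-in 0); try Z=5. So Z=5.
Step 2. [col 1: Z + B ≡ H (mod 10)] column 1 (Z + B ≡ H (mod 10), carry-in 0) doesn't pin H yet; pick H=4 and continue. So H=4.
Step 3. [col 1: Z + B ≡ H (mod 10)] column 1 reads Z+B+carry(0)=H with Z=5, H=4; with digits 4,5 already taken and all letters distinct, the only value for B is 9, so B=9.
Step 4. [col 2: F + T ≡ X (mod 10)] several values work for T in column 2 (F + T ≡ X (mod 10), carry-in 1); try T=8 ⇒ T=8.
Step 5. [col 2: F + T ≡ X (mod 10)] several values work for X in column 2 (F + T ≡ X (mod 10), carry-in 1); try X=1 ⇒ X=1.
Step 6. [col 2: F + T ≡ X (mod 10)] column 2 reads F+T+carry(1)=X with T=8, X=1; with digits 1,4,5,8,9 already taken and all letters distinct, the only value for F is 2. So F=2.
Step 7. [col 3: N + T ≡ D (mod 10)] column 3: given T=8, carry-in 1, and digits 1,2,4,5,8,9 already taken and all letters distinct, N+T≡D (mod 10) forces D=6. So D=6.
Step 8. [col 3: N + T ≡ D (mod 10)] column 3: given T=8, D=6, carry-in 1, and digits 1,2,4,5,6,8,9 already taken and all letters distinct, N+T≡D (mod 10) forces N=7, so N=7.
Step 9. [col 4: X + G ≡ Z (mod 10)] column 4 reads X+G+carry(1)=Z with X=1, Z=5; with digits 1,2,4,5,6,7,8,9 already taken and all letters distinct, the only value for G is 3 ⇒ G=3.

Answer: B=9, D=6, F=2, G=3, H=4, N=7, T=8, X=1, Z=5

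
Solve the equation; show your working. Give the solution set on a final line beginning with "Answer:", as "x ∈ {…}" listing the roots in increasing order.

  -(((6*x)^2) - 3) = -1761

Step 1. [-(((6*x)^2) - 3) = -1761] flip signs both sides ⇒ neg: ((6*x)^2) - 3 = 1761.
Step 2. [((6*x)^2) - 3 = 1761] add 3: x sits inside (… - 3), so sub: (6*x)^2 = 1764.
Step 3. [(6*x)^2 = 1764] LHS squared, RHS 1764 ≥ 0: apply √ (±) ⇒ sqrt: 6*x = 42 or -42.
Step 4. [6*x = 42 or -42] 6 out front; divide by 6, so div: x = 7 or -7.

Answer: x ∈ {-7, 7}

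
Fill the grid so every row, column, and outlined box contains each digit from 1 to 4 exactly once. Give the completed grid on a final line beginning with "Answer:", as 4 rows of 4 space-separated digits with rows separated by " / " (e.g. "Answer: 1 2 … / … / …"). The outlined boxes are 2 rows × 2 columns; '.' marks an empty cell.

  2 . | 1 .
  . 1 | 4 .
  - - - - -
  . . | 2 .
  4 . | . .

Step 1. [r3c2∈{3}] r3c2's peers cover all but 3. So r3c2=3.
Step 2. [r4c4∈{1,3}] in row 4, 1 fits only at r4c4. So r4c4=1.
Step 3. [r2c1∈{3}] r2c1 is down to just 3 ⇒ r2c1=3.
Step 4. [r2c4∈{2}] only 2 remains possible at r2c4. So r2c4=2.
Step 5. [r3c4∈{4}] nothing but 4 survives at r3c4, so r3c4=4.
Step 6. [r1c4∈{3}] r1c4 is down to just 3, so r1c4=3.
Step 7. [r4c2∈{2}] r4c2 is down to just 2 ⇒ r4c2=2.
Step 8. [r1c2∈{4}] r1c2 is down to just 4, so r1c2=4.
Step 9. [r3c1∈{1}] only 1 remains possible at r3c1 ⇒ r3c1=1.
Step 10. [r4c3∈{3}] nothing but 3 survives at r4c3 ⇒ r4c3=3.

Answer: 2 4 1 3 / 3 1 4 2 / 1 3 2 4 / 4 2 3 1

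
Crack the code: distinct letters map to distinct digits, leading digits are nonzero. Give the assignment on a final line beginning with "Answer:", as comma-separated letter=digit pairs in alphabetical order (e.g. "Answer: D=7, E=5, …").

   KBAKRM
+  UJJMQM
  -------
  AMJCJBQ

Step 1. [col 1: M + M ≡ Q (mod 10)] Q=4 is one option consistent with column 1 (M + M ≡ Q (mod 10), carry-in 0) — take it, so Q=4.
Step 2. [A] the sum has 7 digits but both addends have 6; that extra leading digit A is the final carry, namely 1 ⇒ A=1.
Step 3. [col 1: M + M ≡ Q (mod 10)] M=2 is one option consistent with column 1 (M + M ≡ Q (mod 10), carry-in 0) — take it, so M=2.
Step 4. [col 2: R + Q ≡ B (mod 10)] no forcing yet in column 2 (carry-in 0); B=0 is free and consistent — try it, so B=0.
Step 5. [col 2: R + Q ≡ B (mod 10)] in column 2 we have R+Q≡B with carry-in 0; given Q=4, B=0 and digits 0,1,2,4 already taken and all letters distinct, that pins R to 6. So R=6.
Step 6. [col 3: K + M ≡ J (mod 10)] column 3 reads K+M+carry(1)=J with M=2; with digits 0,1,2,4,6 already taken and all letters distinct, the only value for J is 8. So J=8.
Step 7. [col 3: K + M ≡ J (mod 10)] column 3 reads K+M+carry(1)=J with M=2, J=8; with digits 0,1,2,4,6,8 already taken and all letters distinct, the only value for K is 5, so K=5.
Step 8. [col 4: A + J ≡ C (mod 10)] in column 4 we have A+J≡C with carry-in 0; given A=1, J=8 and digits 0,1,2,4,5,6,8 already taken and all letters distinct, that pins C to 9 ⇒ C=9.
Step 9. [col 6: K + U ≡ M (mod 10)] column 6 reads K+U+carry(0)=M with K=5, M=2; with digits 0,1,2,4,5,6,8,9 already taken and all letters distinct, the only value for U is 7, so U=7.

Answer: A=1, B=0, C=9, J=8, K=5, M=2, Q=4, R=6, U=7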